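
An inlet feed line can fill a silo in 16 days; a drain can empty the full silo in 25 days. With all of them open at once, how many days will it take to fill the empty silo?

400/9 days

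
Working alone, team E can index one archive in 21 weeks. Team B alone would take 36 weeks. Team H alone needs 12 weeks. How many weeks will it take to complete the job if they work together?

63/10 weeks

Combined rate: 1/21 + 1/36 + 1/12 = (12 + 7 + 21)/252 = 40/252 = 10/63 per week.
Time = 1 ÷ (10/63) = 63/10 weeks.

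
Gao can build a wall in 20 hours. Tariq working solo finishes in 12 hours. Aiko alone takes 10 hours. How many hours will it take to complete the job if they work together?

30/7 hours

Combined rate: 1/20 + 1/12 + 1/10 = (3 + 5 + 6)/60 = 14/60 = 7/30 per hour.
Time = 1 ÷ (7/30) = 30/7 hours.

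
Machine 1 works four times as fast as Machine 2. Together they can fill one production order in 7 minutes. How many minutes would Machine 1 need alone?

Let Machine 2's rate be r; then Machine 1's rate is 4r, so together (4 + 1)r = 5r = 1/7.
Thus r = 1/35 per minute.
Machine 2 alone: 35 minutes; Machine 1 alone: 35/4 minutes.

35/4 minutes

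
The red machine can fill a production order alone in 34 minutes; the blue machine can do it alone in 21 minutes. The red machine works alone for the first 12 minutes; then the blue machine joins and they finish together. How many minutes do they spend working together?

In 12 minutes the red machine does 12/34 = 6/17 of the job, leaving 11/17.
The red machine and the blue machine together work at 55/714 per minute, so finishing takes 11/17 ÷ 55/714 = 42/5 minutes.

42/5 minutes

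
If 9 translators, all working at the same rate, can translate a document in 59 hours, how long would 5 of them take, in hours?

531/5 hours

Total work is 9·59 = 531 translator-hours.
With 5 translators: 531/5 hours.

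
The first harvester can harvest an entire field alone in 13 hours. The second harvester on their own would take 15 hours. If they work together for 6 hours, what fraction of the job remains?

Combined rate: 1/13 + 1/15 = (15 + 13)/195 = 28/195 per hour.
In 6 hours they complete 6·28/195 = 56/65 of the job.
So 9/65 remains.

9/65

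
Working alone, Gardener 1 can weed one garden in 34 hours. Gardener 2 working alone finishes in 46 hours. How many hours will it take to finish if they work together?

Combined rate: 1/34 + 1/46 = (23 + 17)/782 = 40/782 = 20/391 per hour.
Time = 1 ÷ (20/391) = 391/20 hours.

391/20 hours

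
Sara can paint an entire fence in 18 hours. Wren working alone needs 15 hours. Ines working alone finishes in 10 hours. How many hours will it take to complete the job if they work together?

Combined rate: 1/18 + 1/15 + 1/10 = (5 + 6 + 9)/90 = 20/90 = 2/9 per hour.
Time = 1 ÷ (2/9) = 9/2 hours.

9/2 hours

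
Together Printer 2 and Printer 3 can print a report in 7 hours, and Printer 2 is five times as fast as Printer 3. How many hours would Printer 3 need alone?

Let Printer 3's rate be r; then Printer 2's rate is 5r, so together (5 + 1)r = 6r = 1/7.
Thus r = 1/42 per hour.
Printer 3 alone: 42 hours; Printer 2 alone: 42/5 hours.

42 hours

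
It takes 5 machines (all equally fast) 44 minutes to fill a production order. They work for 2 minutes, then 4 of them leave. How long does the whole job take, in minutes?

One machine does 1/220 of the job per minute.
After 2 minutes with 5 machines, 1/22 is done (21/22 left).
With 1 machine the rate is 1/220, so the rest takes 21/22 ÷ 1/220 = 210 minutes.
Total = 2 + 210 = 212 minutes.

212 minutes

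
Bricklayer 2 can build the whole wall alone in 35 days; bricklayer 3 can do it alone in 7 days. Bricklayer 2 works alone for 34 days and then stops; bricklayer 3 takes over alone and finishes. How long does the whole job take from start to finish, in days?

171/5 days

In 34 days bricklayer 2 does 34/35 of the job, leaving 1/35.
Bricklayer 3 works at 1/7 per day, so finishing takes 1/35 ÷ 1/7 = 1/5 days.
Total time = 34 + 1/5 = 171/5 days.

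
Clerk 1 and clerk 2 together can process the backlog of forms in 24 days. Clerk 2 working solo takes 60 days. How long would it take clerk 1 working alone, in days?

Combined rate is 1/24 per day.
Known contribution: 1/60 per day.
So clerk 1's rate is 1/24 − 1/60 = 1/40, meaning 40 days alone.

40 days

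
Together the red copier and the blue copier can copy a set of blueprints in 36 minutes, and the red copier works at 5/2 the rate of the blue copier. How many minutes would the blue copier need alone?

126 minutes

Let the blue copier's rate be r; then the red copier's rate is (5/2)r, so together (5/2 + 1)r = (7/2)r = 1/36.
Thus r = 1/126 per minute.
The blue copier alone: 126 minutes; the red copier alone: 252/5 minutes.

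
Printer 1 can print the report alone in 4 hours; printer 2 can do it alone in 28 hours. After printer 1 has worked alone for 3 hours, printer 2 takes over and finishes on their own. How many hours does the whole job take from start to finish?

10 hours

In 3 hours printer 1 does 3/4 of the job, leaving 1/4.
Printer 2 works at 1/28 per hour, so finishing takes 1/4 ÷ 1/28 = 7 hours.
Total time = 3 + 7 = 10 hours.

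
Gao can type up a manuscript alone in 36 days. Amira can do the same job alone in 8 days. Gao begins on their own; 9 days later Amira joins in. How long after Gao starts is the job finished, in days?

153/11 days

In the first 9 days Gao alone does 9/36 = 1/4 of the job, leaving 3/4.
Once everyone is working, combined rate: 1/36 + 1/8 = (2 + 9)/72 = 11/72 per day.
Remaining 3/4 at 11/72 per day takes 54/11 days.
Total from the start = 9 + 54/11 = 153/11 days.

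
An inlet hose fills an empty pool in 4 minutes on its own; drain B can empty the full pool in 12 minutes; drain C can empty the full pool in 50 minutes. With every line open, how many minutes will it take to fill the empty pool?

75/11 minutes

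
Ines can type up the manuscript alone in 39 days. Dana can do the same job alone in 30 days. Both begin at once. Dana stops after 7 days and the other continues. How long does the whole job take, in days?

299/10 days

In the first 7 days the combined rate is 23/390, so 161/390 of the job is done, leaving 229/390.
After Dana leaves the rate is 1/39 per day; the remaining 229/390 takes 229/10 days.
Total = 7 + 229/10 = 299/10 days.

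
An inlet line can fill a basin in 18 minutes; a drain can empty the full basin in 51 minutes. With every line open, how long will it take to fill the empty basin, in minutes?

306/11 minutes

Net rate = 1/18 − 1/51 = (17 − 6)/306 = 11/306 per minute.
Filling time = 1 ÷ (11/306) = 306/11 minutes.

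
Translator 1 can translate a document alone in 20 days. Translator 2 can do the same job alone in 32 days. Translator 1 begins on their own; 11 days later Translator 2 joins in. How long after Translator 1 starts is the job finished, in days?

In the first 11 days Translator 1 alone does 11/20 of the job, leaving 9/20.
Once everyone is working, combined rate: 1/20 + 1/32 = (8 + 5)/160 = 13/160 per day.
Remaining 9/20 at 13/160 per day takes 72/13 days.
Total from the start = 11 + 72/13 = 215/13 days.

215/13 days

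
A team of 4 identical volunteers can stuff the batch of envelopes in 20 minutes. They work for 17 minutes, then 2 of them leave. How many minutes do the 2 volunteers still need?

6 minutes

One volunteer does 1/80 of the job per minute.
After 17 minutes with 4 volunteers, 17/20 is done (3/20 left).
With 2 volunteers the rate is 2/80 = 1/40, so the rest takes 3/20 ÷ 1/40 = 6 minutes.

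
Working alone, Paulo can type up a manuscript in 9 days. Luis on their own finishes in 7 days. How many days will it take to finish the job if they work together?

With two workers the combined time is the product over the sum: 9·7/(9+7) = 63/16 days.

63/16 days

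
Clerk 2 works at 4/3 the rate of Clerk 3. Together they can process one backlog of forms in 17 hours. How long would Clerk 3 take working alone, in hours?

Let Clerk 3's rate be r; then Clerk 2's rate is (4/3)r, so together (4/3 + 1)r = (7/3)r = 1/17.
Thus r = 3/119 per hour.
Clerk 3 alone: 119/3 hours; Clerk 2 alone: 119/4 hours.

119/3 hours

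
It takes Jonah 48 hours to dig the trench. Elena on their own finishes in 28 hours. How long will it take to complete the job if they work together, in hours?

Combined rate: 1/48 + 1/28 = (7 + 12)/336 = 19/336 per hour.
Time = 1 ÷ (19/336) = 336/19 hours.

336/19 hours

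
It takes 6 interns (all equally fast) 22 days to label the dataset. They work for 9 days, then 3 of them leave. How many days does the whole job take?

One intern does 1/132 of the job per day.
After 9 days with 6 interns, 9/22 is done (13/22 left).
With 3 interns the rate is 3/132 = 1/44, so the rest takes 13/22 ÷ 1/44 = 26 days.
Total = 9 + 26 = 35 days.

35 days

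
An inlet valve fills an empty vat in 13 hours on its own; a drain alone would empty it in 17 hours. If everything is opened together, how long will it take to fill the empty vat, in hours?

Net rate = 1/13 − 1/17 = (17 − 13)/221 = 4/221 per hour.
Filling time = 1 ÷ (4/221) = 221/4 hours.

221/4 hours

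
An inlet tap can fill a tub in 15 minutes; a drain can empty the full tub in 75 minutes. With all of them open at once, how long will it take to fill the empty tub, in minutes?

Net rate = 1/15 − 1/75 = (5 − 1)/75 = 4/75 per minute.
Filling time = 1 ÷ (4/75) = 75/4 minutes.

75/4 minutes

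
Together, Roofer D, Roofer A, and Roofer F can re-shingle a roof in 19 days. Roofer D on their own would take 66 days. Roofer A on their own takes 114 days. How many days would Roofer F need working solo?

Combined rate is 1/19 per day.
Known contribution: 1/66 + 1/114 = (19 + 11)/1254 = 30/1254 = 5/209 per day.
So Roofer F's rate is 1/19 − 5/209 = 6/209, meaning 209/6 days alone.

209/6 days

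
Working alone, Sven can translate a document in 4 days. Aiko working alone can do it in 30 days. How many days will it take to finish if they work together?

With two workers the combined time is the product over the sum: 4·30/(4+30) = 120/34 = 60/17 days.

60/17 days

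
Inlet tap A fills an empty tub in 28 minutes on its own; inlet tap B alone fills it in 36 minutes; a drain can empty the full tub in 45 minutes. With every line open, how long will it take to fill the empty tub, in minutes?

Net rate = 1/28 + 1/36 − 1/45 = (45 + 35 − 28)/1260 = 52/1260 = 13/315 per minute.
Filling time = 1 ÷ (13/315) = 315/13 minutes.

315/13 minutes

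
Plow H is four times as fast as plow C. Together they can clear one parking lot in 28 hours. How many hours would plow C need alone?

Let plow C's rate be r; then plow H's rate is 4r, so together (4 + 1)r = 5r = 1/28.
Thus r = 1/140 per hour.
Plow C alone: 140 hours; plow H alone: 35 hours.

140 hours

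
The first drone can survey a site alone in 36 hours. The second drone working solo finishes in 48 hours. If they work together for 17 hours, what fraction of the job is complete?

Combined rate: 1/36 + 1/48 = (4 + 3)/144 = 7/144 per hour.
In 17 hours they complete 17·7/144 = 119/144 of the job.

119/144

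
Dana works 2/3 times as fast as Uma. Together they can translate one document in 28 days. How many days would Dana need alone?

Let Uma's rate be r; then Dana's rate is (2/3)r, so together (2/3 + 1)r = (5/3)r = 1/28.
Thus r = 3/140 per day.
Uma alone: 140/3 days; Dana alone: 70 days.

70 days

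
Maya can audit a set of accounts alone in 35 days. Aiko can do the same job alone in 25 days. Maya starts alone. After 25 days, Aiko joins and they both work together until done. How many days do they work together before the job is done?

In the first 25 days Maya alone does 25/35 = 5/7 of the job, leaving 2/7.
Once everyone is working, combined rate: 1/35 + 1/25 = (5 + 7)/175 = 12/175 per day.
Remaining 2/7 at 12/175 per day takes 25/6 days.

25/6 days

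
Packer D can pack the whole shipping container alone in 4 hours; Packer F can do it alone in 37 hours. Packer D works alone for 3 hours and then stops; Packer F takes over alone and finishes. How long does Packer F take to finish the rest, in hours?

37/4 hours

In 3 hours Packer D does 3/4 of the job, leaving 1/4.
Packer F works at 1/37 per hour, so finishing takes 1/4 ÷ 1/37 = 37/4 hours.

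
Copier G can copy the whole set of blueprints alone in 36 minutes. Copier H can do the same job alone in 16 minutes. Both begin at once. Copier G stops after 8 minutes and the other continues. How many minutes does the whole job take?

In the first 8 minutes the combined rate is 13/144, so 13/18 of the job is done, leaving 5/18.
After Copier G leaves the rate is 1/16 per minute; the remaining 5/18 takes 40/9 minutes.
Total = 8 + 40/9 = 112/9 minutes.

112/9 minutes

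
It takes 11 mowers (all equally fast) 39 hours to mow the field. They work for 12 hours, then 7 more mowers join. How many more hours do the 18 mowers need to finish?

One mower does 1/429 of the job per hour.
After 12 hours with 11 mowers, 4/13 is done (9/13 left).
With 18 mowers the rate is 18/429 = 6/143, so the rest takes 9/13 ÷ 6/143 = 33/2 hours.

33/2 hours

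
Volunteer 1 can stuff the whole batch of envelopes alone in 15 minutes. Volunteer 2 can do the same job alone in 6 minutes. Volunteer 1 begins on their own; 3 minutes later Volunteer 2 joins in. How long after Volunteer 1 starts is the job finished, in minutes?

45/7 minutes

In the first 3 minutes Volunteer 1 alone does 3/15 = 1/5 of the job, leaving 4/5.
Once everyone is working, combined rate: 1/15 + 1/6 = (2 + 5)/30 = 7/30 per minute.
Remaining 4/5 at 7/30 per minute takes 24/7 minutes.
Total from the start = 3 + 24/7 = 45/7 minutes.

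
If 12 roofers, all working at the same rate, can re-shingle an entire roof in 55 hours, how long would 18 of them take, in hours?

Total work is 12·55 = 660 roofer-hours.
With 18 roofers: 660/18 = 110/3 hours.

110/3 hours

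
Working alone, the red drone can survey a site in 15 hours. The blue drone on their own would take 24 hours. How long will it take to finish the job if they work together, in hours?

Combined rate: 1/15 + 1/24 = (8 + 5)/120 = 13/120 per hour.
Time = 1 ÷ (13/120) = 120/13 hours.

120/13 hours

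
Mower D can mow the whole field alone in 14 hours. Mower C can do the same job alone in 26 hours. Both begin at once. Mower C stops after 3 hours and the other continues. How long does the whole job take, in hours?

In the first 3 hours the combined rate is 10/91, so 30/91 of the job is done, leaving 61/91.
After mower C leaves the rate is 1/14 per hour; the remaining 61/91 takes 122/13 hours.
Total = 3 + 122/13 = 161/13 hours.

161/13 hours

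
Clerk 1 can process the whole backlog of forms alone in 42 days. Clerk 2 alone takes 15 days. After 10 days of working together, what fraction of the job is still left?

2/21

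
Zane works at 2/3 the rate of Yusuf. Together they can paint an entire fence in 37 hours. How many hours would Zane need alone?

185/2 hours

Let Yusuf's rate be r; then Zane's rate is (2/3)r, so together (2/3 + 1)r = (5/3)r = 1/37.
Thus r = 3/185 per hour.
Yusuf alone: 185/3 hours; Zane alone: 185/2 hours.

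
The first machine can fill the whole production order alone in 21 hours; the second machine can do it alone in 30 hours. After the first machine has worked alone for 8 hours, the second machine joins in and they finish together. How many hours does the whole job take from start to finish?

266/17 hours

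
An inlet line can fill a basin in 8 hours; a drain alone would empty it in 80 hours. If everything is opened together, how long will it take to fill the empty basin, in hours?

Net rate = 1/8 − 1/80 = (10 − 1)/80 = 9/80 per hour.
Filling time = 1 ÷ (9/80) = 80/9 hours.

80/9 hours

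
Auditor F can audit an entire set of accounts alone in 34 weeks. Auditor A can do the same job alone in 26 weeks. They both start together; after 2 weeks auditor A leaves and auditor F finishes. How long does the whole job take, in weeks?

In the first 2 weeks the combined rate is 15/221, so 30/221 of the job is done, leaving 191/221.
After auditor A leaves the rate is 1/34 per week; the remaining 191/221 takes 382/13 weeks.
Total = 2 + 382/13 = 408/13 weeks.

408/13 weeks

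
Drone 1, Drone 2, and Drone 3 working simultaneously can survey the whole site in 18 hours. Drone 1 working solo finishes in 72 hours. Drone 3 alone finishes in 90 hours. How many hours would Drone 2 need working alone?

Combined rate is 1/18 per hour.
Known contribution: 1/72 + 1/90 = (5 + 4)/360 = 9/360 = 1/40 per hour.
So Drone 2's rate is 1/18 − 1/40 = 11/360, meaning 360/11 hours alone.

360/11 hours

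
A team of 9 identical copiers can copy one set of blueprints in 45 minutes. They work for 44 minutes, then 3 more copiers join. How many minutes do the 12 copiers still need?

3/4 minutes

One copier does 1/405 of the job per minute.
After 44 minutes with 9 copiers, 44/45 is done (1/45 left).
With 12 copiers the rate is 12/405 = 4/135, so the rest takes 1/45 ÷ 4/135 = 3/4 minutes.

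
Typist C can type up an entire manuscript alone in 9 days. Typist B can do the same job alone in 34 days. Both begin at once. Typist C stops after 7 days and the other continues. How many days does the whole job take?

68/9 days

In the first 7 days the combined rate is 43/306, so 301/306 of the job is done, leaving 5/306.
After typist C leaves the rate is 1/34 per day; the remaining 5/306 takes 5/9 days.
Total = 7 + 5/9 = 68/9 days.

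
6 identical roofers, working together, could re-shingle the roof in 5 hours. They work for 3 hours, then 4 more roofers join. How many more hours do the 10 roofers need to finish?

One roofer does 1/30 of the job per hour.
After 3 hours with 6 roofers, 3/5 is done (2/5 left).
With 10 roofers the rate is 10/30 = 1/3, so the rest takes 2/5 ÷ 1/3 = 6/5 hours.

6/5 hours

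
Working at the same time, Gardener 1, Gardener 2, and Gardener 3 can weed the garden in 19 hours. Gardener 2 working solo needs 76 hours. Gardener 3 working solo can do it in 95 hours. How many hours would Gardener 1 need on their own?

380/11 hours

Combined rate is 1/19 per hour.
Known contribution: 1/76 + 1/95 = (5 + 4)/380 = 9/380 per hour.
So Gardener 1's rate is 1/19 − 9/380 = 11/380, meaning 380/11 hours alone.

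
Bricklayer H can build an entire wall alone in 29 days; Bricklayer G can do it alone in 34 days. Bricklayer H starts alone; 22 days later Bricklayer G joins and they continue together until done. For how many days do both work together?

In 22 days Bricklayer H does 22/29 of the job, leaving 7/29.
Bricklayer H and Bricklayer G together work at 63/986 per day, so finishing takes 7/29 ÷ 63/986 = 34/9 days.

34/9 days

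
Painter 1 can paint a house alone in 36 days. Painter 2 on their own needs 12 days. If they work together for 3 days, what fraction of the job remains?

Combined rate: 1/36 + 1/12 = (1 + 3)/36 = 4/36 = 1/9 per day.
In 3 days they complete 3·1/9 = 1/3 of the job.
So 2/3 remains.

2/3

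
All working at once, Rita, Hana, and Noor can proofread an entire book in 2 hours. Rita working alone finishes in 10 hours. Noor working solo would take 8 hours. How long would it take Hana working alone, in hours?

40/11 hours

Combined rate is 1/2 per hour.
Known contribution: 1/10 + 1/8 = (4 + 5)/40 = 9/40 per hour.
So Hana's rate is 1/2 − 9/40 = 11/40, meaning 40/11 hours alone.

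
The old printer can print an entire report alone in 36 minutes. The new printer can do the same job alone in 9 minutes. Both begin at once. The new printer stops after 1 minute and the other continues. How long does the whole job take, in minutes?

In the first 1 minute the combined rate is 5/36, so 5/36 of the job is done, leaving 31/36.
After the new printer leaves the rate is 1/36 per minute; the remaining 31/36 takes 31 minutes.
Total = 1 + 31 = 32 minutes.

32 minutes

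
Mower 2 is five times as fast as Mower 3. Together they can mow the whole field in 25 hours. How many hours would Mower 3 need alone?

Let Mower 3's rate be r; then Mower 2's rate is 5r, so together (5 + 1)r = 6r = 1/25.
Thus r = 1/150 per hour.
Mower 3 alone: 150 hours; Mower 2 alone: 30 hours.

150 hours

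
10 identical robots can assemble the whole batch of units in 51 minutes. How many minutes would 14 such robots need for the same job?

255/7 minutes

Total work is 10·51 = 510 robot-minutes.
With 14 robots: 510/14 = 255/7 minutes.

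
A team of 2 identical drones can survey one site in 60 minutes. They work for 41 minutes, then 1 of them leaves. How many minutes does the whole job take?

One drone does 1/120 of the job per minute.
After 41 minutes with 2 drones, 41/60 is done (19/60 left).
With 1 drone the rate is 1/120, so the rest takes 19/60 ÷ 1/120 = 38 minutes.
Total = 41 + 38 = 79 minutes.

79 minutes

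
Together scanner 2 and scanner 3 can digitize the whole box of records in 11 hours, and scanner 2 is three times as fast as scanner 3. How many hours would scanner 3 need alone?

44 hours

Let scanner 3's rate be r; then scanner 2's rate is 3r, so together (3 + 1)r = 4r = 1/11.
Thus r = 1/44 per hour.
Scanner 3 alone: 44 hours; scanner 2 alone: 44/3 hours.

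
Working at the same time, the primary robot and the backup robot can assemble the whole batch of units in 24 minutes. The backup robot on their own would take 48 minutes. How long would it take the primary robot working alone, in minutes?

Combined rate is 1/24 per minute.
Known contribution: 1/48 per minute.
So the primary robot's rate is 1/24 − 1/48 = 1/48, meaning 48 minutes alone.

48 minutes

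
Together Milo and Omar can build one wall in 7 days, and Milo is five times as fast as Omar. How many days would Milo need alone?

Let Omar's rate be r; then Milo's rate is 5r, so together (5 + 1)r = 6r = 1/7.
Thus r = 1/42 per day.
Omar alone: 42 days; Milo alone: 42/5 days.

42/5 days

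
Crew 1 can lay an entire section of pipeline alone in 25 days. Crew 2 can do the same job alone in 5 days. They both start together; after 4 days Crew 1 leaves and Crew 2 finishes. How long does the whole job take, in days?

21/5 days

In the first 4 days the combined rate is 6/25, so 24/25 of the job is done, leaving 1/25.
After Crew 1 leaves the rate is 1/5 per day; the remaining 1/25 takes 1/5 days.
Total = 4 + 1/5 = 21/5 days.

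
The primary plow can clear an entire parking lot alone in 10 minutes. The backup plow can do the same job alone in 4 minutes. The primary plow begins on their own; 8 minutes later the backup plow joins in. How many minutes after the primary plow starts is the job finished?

In the first 8 minutes the primary plow alone does 8/10 = 4/5 of the job, leaving 1/5.
Once everyone is working, combined rate: 1/10 + 1/4 = (2 + 5)/20 = 7/20 per minute.
Remaining 1/5 at 7/20 per minute takes 4/7 minutes.
Total from the start = 8 + 4/7 = 60/7 minutes.

60/7 minutes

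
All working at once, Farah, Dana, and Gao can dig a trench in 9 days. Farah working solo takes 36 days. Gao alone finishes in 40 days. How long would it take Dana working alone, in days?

120/7 days

Combined rate is 1/9 per day.
Known contribution: 1/36 + 1/40 = (10 + 9)/360 = 19/360 per day.
So Dana's rate is 1/9 − 19/360 = 7/120, meaning 120/7 days alone.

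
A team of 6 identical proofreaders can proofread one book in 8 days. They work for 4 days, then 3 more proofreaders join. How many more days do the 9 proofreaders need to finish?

8/3 days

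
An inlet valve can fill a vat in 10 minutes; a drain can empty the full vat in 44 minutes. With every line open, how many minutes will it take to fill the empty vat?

Net rate = 1/10 − 1/44 = (22 − 5)/220 = 17/220 per minute.
Filling time = 1 ÷ (17/220) = 220/17 minutes.

220/17 minutes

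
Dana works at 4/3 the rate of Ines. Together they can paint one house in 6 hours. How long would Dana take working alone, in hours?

Let Ines's rate be r; then Dana's rate is (4/3)r, so together (4/3 + 1)r = (7/3)r = 1/6.
Thus r = 1/14 per hour.
Ines alone: 14 hours; Dana alone: 21/2 hours.

21/2 hours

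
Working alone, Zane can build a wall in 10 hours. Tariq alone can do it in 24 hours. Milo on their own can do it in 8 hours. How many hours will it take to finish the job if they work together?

15/4 hours

Combined rate: 1/10 + 1/24 + 1/8 = (12 + 5 + 15)/120 = 32/120 = 4/15 per hour.
Time = 1 ÷ (4/15) = 15/4 hours.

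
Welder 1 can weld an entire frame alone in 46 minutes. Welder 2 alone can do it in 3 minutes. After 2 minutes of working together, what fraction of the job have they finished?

Combined rate: 1/46 + 1/3 = (3 + 46)/138 = 49/138 per minute.
In 2 minutes they complete 2·49/138 = 49/69 of the job.

49/69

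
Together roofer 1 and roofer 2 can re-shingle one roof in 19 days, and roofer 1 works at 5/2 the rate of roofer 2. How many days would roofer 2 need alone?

133/2 days

Let roofer 2's rate be r; then roofer 1's rate is (5/2)r, so together (5/2 + 1)r = (7/2)r = 1/19.
Thus r = 2/133 per day.
Roofer 2 alone: 133/2 days; roofer 1 alone: 133/5 days.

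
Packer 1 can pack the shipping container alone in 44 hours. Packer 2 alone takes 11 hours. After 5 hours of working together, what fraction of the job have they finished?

Combined rate: 1/44 + 1/11 = (1 + 4)/44 = 5/44 per hour.
In 5 hours they complete 5·5/44 = 25/44 of the job.

25/44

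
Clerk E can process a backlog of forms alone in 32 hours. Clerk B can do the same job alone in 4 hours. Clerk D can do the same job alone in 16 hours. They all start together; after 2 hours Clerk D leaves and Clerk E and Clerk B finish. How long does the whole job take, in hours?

28/9 hours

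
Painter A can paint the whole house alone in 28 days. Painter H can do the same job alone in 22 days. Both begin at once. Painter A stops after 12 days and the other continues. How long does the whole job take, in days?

88/7 days

In the first 12 days the combined rate is 25/308, so 75/77 of the job is done, leaving 2/77.
After painter A leaves the rate is 1/22 per day; the remaining 2/77 takes 4/7 days.
Total = 12 + 4/7 = 88/7 days.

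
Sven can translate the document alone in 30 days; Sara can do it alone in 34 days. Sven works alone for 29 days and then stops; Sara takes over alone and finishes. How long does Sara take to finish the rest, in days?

In 29 days Sven does 29/30 of the job, leaving 1/30.
Sara works at 1/34 per day, so finishing takes 1/30 ÷ 1/34 = 17/15 days.

17/15 days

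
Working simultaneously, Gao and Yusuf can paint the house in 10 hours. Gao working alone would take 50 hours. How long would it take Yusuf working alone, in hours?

Combined rate is 1/10 per hour.
Known contribution: 1/50 per hour.
So Yusuf's rate is 1/10 − 1/50 = 2/25, meaning 25/2 hours alone.

25/2 hours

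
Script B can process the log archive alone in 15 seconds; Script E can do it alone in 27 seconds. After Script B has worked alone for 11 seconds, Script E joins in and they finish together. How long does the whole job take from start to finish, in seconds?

95/7 seconds

In 11 seconds Script B does 11/15 of the job, leaving 4/15.
Script B and Script E together work at 14/135 per second, so finishing takes 4/15 ÷ 14/135 = 18/7 seconds.
Total time = 11 + 18/7 = 95/7 seconds.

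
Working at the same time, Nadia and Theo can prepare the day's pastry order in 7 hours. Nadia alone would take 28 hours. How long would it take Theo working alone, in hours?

Combined rate is 1/7 per hour.
Known contribution: 1/28 per hour.
So Theo's rate is 1/7 − 1/28 = 3/28, meaning 28/3 hours alone.

28/3 hours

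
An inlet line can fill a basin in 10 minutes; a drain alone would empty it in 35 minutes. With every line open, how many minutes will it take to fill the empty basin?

14 minutes

Net rate = 1/10 − 1/35 = (7 − 2)/70 = 5/70 = 1/14 per minute.
Filling time = 1 ÷ (1/14) = 14 minutes.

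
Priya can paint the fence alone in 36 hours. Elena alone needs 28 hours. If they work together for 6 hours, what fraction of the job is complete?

8/21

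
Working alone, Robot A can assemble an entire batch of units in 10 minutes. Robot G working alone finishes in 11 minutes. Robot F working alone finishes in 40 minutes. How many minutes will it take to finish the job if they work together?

88/19 minutes

Combined rate: 1/10 + 1/11 + 1/40 = (44 + 40 + 11)/440 = 95/440 = 19/88 per minute.
Time = 1 ÷ (19/88) = 88/19 minutes.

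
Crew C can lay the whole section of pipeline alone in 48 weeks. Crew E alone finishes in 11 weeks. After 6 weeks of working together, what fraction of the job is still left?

29/88

Combined rate: 1/48 + 1/11 = (11 + 48)/528 = 59/528 per week.
In 6 weeks they complete 6·59/528 = 59/88 of the job.
So 29/88 remains.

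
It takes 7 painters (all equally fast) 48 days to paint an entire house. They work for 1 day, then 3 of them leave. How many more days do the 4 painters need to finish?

329/4 days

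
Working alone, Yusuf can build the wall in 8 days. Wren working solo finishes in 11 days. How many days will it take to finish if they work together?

Combined rate: 1/8 + 1/11 = (11 + 8)/88 = 19/88 per day.
Time = 1 ÷ (19/88) = 88/19 days.

88/19 days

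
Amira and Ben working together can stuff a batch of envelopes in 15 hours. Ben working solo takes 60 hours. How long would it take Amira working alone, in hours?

Combined rate is 1/15 per hour.
Known contribution: 1/60 per hour.
So Amira's rate is 1/15 − 1/60 = 1/20, meaning 20 hours alone.

20 hours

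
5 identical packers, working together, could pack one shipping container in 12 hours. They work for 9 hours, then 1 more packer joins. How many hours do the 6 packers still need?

One packer does 1/60 of the job per hour.
After 9 hours with 5 packers, 3/4 is done (1/4 left).
With 6 packers the rate is 6/60 = 1/10, so the rest takes 1/4 ÷ 1/10 = 5/2 hours.

5/2 hours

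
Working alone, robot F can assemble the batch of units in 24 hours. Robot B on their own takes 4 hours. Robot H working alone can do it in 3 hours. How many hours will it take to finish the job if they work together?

8/5 hours

Combined rate: 1/24 + 1/4 + 1/3 = (1 + 6 + 8)/24 = 15/24 = 5/8 per hour.
Time = 1 ÷ (5/8) = 8/5 hours.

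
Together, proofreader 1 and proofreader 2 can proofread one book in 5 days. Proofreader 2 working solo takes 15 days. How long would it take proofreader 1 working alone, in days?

Combined rate is 1/5 per day.
Known contribution: 1/15 per day.
So proofreader 1's rate is 1/5 − 1/15 = 2/15, meaning 15/2 days alone.

15/2 days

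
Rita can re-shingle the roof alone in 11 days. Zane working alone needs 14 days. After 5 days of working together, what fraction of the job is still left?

29/154

Combined rate: 1/11 + 1/14 = (14 + 11)/154 = 25/154 per day.
In 5 days they complete 5·25/154 = 125/154 of the job.
So 29/154 remains.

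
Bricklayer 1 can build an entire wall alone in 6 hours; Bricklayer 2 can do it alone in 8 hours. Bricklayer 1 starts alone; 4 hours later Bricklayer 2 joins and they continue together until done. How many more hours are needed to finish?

8/7 hours

In 4 hours Bricklayer 1 does 4/6 = 2/3 of the job, leaving 1/3.
Bricklayer 1 and Bricklayer 2 together work at 7/24 per hour, so finishing takes 1/3 ÷ 7/24 = 8/7 hours.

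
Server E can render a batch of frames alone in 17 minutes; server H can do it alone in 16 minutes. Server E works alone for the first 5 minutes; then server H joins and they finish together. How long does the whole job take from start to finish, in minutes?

119/11 minutes

In 5 minutes server E does 5/17 of the job, leaving 12/17.
Server E and server H together work at 33/272 per minute, so finishing takes 12/17 ÷ 33/272 = 64/11 minutes.
Total time = 5 + 64/11 = 119/11 minutes.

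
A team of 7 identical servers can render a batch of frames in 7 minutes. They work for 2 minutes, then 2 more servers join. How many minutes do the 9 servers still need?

35/9 minutes

One server does 1/49 of the job per minute.
After 2 minutes with 7 servers, 2/7 is done (5/7 left).
With 9 servers the rate is 9/49, so the rest takes 5/7 ÷ 9/49 = 35/9 minutes.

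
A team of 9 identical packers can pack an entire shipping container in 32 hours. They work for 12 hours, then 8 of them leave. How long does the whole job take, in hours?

192 hours

One packer does 1/288 of the job per hour.
After 12 hours with 9 packers, 3/8 is done (5/8 left).
With 1 packer the rate is 1/288, so the rest takes 5/8 ÷ 1/288 = 180 hours.
Total = 12 + 180 = 192 hours.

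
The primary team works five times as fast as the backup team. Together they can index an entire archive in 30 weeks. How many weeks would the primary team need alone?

36 weeks

Let the backup team's rate be r; then the primary team's rate is 5r, so together (5 + 1)r = 6r = 1/30.
Thus r = 1/180 per week.
The backup team alone: 180 weeks; the primary team alone: 36 weeks.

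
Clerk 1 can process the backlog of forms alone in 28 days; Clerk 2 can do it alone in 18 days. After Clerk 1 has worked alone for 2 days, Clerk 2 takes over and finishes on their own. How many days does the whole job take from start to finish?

In 2 days Clerk 1 does 2/28 = 1/14 of the job, leaving 13/14.
Clerk 2 works at 1/18 per day, so finishing takes 13/14 ÷ 1/18 = 117/7 days.
Total time = 2 + 117/7 = 131/7 days.

131/7 days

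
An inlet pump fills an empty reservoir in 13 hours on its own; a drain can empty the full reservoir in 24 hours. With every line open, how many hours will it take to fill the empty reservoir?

312/11 hours

Net rate = 1/13 − 1/24 = (24 − 13)/312 = 11/312 per hour.
Filling time = 1 ÷ (11/312) = 312/11 hours.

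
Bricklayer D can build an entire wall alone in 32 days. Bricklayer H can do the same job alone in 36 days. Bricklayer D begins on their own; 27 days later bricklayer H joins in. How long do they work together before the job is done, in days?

In the first 27 days bricklayer D alone does 27/32 of the job, leaving 5/32.
Once everyone is working, combined rate: 1/32 + 1/36 = (9 + 8)/288 = 17/288 per day.
Remaining 5/32 at 17/288 per day takes 45/17 days.

45/17 days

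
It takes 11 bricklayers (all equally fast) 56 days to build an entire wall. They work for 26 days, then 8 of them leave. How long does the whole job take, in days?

136 days

One bricklayer does 1/616 of the job per day.
After 26 days with 11 bricklayers, 13/28 is done (15/28 left).
With 3 bricklayers the rate is 3/616, so the rest takes 15/28 ÷ 3/616 = 110 days.
Total = 26 + 110 = 136 days.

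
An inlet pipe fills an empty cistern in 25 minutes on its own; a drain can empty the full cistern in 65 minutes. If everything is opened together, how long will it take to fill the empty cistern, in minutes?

325/8 minutes

Net rate = 1/25 − 1/65 = (13 − 5)/325 = 8/325 per minute.
Filling time = 1 ÷ (8/325) = 325/8 minutes.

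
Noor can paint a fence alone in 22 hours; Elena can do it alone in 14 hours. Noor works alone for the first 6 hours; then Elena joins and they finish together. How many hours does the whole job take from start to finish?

110/9 hours

In 6 hours Noor does 6/22 = 3/11 of the job, leaving 8/11.
Noor and Elena together work at 9/77 per hour, so finishing takes 8/11 ÷ 9/77 = 56/9 hours.
Total time = 6 + 56/9 = 110/9 hours.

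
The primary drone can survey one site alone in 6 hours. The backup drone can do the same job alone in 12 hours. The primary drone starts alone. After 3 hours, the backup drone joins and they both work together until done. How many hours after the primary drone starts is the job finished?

In the first 3 hours the primary drone alone does 3/6 = 1/2 of the job, leaving 1/2.
Once everyone is working, combined rate: 1/6 + 1/12 = (2 + 1)/12 = 3/12 = 1/4 per hour.
Remaining 1/2 at 1/4 per hour takes 2 hours.
Total from the start = 3 + 2 = 5 hours.

5 hours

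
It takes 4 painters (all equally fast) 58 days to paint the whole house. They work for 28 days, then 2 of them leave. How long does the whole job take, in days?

88 days

One painter does 1/232 of the job per day.
After 28 days with 4 painters, 14/29 is done (15/29 left).
With 2 painters the rate is 2/232 = 1/116, so the rest takes 15/29 ÷ 1/116 = 60 days.
Total = 28 + 60 = 88 days.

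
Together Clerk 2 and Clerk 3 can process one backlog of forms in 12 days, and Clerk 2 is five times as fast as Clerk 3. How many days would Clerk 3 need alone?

72 days

Let Clerk 3's rate be r; then Clerk 2's rate is 5r, so together (5 + 1)r = 6r = 1/12.
Thus r = 1/72 per day.
Clerk 3 alone: 72 days; Clerk 2 alone: 72/5 days.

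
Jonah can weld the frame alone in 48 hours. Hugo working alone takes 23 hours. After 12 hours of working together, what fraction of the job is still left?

21/92

Combined rate: 1/48 + 1/23 = (23 + 48)/1104 = 71/1104 per hour.
In 12 hours they complete 12·71/1104 = 71/92 of the job.
So 21/92 remains.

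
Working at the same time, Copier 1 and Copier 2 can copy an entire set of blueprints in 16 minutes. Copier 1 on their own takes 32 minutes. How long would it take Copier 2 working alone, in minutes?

32 minutes

Combined rate is 1/16 per minute.
Known contribution: 1/32 per minute.
So Copier 2's rate is 1/16 − 1/32 = 1/32, meaning 32 minutes alone.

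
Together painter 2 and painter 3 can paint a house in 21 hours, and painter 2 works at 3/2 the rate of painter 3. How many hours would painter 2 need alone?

35 hours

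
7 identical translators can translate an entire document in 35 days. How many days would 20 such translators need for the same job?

49/4 days

Total work is 7·35 = 245 translator-days.
With 20 translators: 245/20 = 49/4 days.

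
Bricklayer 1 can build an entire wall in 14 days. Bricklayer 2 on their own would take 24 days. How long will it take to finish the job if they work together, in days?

Combined rate: 1/14 + 1/24 = (12 + 7)/168 = 19/168 per day.
Time = 1 ÷ (19/168) = 168/19 days.

168/19 days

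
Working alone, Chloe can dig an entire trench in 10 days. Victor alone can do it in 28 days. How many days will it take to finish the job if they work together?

Combined rate: 1/10 + 1/28 = (14 + 5)/140 = 19/140 per day.
Time = 1 ÷ (19/140) = 140/19 days.

140/19 days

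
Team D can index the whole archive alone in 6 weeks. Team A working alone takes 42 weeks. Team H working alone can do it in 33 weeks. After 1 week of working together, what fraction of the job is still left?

60/77

Combined rate: 1/6 + 1/42 + 1/33 = (77 + 11 + 14)/462 = 102/462 = 17/77 per week.
In 1 week they complete 1·17/77 = 17/77 of the job.
So 60/77 remains.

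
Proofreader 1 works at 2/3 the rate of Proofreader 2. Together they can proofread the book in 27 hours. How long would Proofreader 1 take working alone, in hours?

Let Proofreader 2's rate be r; then Proofreader 1's rate is (2/3)r, so together (2/3 + 1)r = (5/3)r = 1/27.
Thus r = 1/45 per hour.
Proofreader 2 alone: 45 hours; Proofreader 1 alone: 135/2 hours.

135/2 hours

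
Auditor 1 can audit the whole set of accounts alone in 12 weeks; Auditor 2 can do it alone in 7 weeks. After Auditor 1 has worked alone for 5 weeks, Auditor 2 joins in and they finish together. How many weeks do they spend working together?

In 5 weeks Auditor 1 does 5/12 of the job, leaving 7/12.
Auditor 1 and Auditor 2 together work at 19/84 per week, so finishing takes 7/12 ÷ 19/84 = 49/19 weeks.

49/19 weeks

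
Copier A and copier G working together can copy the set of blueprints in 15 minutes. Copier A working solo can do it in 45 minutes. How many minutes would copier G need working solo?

45/2 minutes

Combined rate is 1/15 per minute.
Known contribution: 1/45 per minute.
So copier G's rate is 1/15 − 1/45 = 2/45, meaning 45/2 minutes alone.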